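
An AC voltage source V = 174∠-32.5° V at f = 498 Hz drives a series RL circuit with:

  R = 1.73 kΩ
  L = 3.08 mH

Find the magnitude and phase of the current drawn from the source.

Step 1 — Angular frequency: ω = 2π·f = 2π·498 = 3129 rad/s.
Step 2 — Component impedances:
  R: Z = R = 1730 Ω
  L: Z = jωL = j·3129·0.00308 = 0 + j9.637 Ω
Step 3 — Series combination: Z_total = R + L = 1730 + j9.637 Ω = 1730∠0.3° Ω.
Step 4 — Source phasor: V = 174∠-32.5° V = 146.8 - j93.49 V.
Step 5 — Ohm's law: I = V / Z_total = (146.8 - j93.49) / (1730 + j9.637) = 0.08452 - j0.05451 A.
Step 6 — Convert to polar: |I| = 0.1006 A, ∠I = -32.8°.

I = 0.1006∠-32.8° A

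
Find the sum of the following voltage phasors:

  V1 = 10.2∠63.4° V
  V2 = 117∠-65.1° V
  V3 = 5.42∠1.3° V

Step 1 — Convert each phasor to rectangular form:
  V1 = 10.2·(cos(63.4°) + j·sin(63.4°)) = 4.567 + j9.12 V
  V2 = 117·(cos(-65.1°) + j·sin(-65.1°)) = 49.26 - j106.1 V
  V3 = 5.42·(cos(1.3°) + j·sin(1.3°)) = 5.419 + j0.123 V
Step 2 — Sum components: V_total = 59.25 - j96.88 V.
Step 3 — Convert to polar: |V_total| = 113.6 V, ∠V_total = -58.6°.

V_total = 113.6∠-58.6° V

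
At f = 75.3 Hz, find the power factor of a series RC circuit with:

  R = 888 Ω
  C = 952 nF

Step 1 — Angular frequency: ω = 2π·f = 2π·75.3 = 473.1 rad/s.
Step 2 — Component impedances:
  R: Z = R = 888 Ω
  C: Z = 1/(jωC) = -j/(ω·C) = 0 - j2220 Ω
Step 3 — Series combination: Z_total = R + C = 888 - j2220 Ω = 2391∠-68.2° Ω.
Step 4 — Power factor: PF = cos(φ) = Re(Z)/|Z| = 888/2391 = 0.3714.
Step 5 — Type: Im(Z) = -2220 ⇒ leading (phase φ = -68.2°).

PF = 0.3714 (leading, φ = -68.2°)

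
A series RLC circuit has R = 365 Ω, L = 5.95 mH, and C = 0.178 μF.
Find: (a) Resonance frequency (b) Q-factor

Step 1 — Resonance condition Im(Z)=0 gives ω₀ = 1/√(LC).
Step 2 — ω₀ = 1/√(0.00595·1.78e-07) = 3.073e+04 rad/s.
Step 3 — f₀ = ω₀/(2π) = 4890 Hz.
Step 4 — Series Q: Q = ω₀L/R = 3.073e+04·0.00595/365 = 0.5009.

(a) f₀ = 4890 Hz  (b) Q = 0.5009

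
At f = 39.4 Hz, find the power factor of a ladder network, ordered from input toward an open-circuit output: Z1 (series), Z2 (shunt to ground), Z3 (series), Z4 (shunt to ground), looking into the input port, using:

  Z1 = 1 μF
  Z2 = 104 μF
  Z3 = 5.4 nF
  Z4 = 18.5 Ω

Step 1 — Angular frequency: ω = 2π·f = 2π·39.4 = 247.6 rad/s.
Step 2 — Component impedances:
  Z1: Z = 1/(jωC) = -j/(ω·C) = 0 - j4039 Ω
  Z2: Z = 1/(jωC) = -j/(ω·C) = 0 - j38.84 Ω
  Z3: Z = 1/(jωC) = -j/(ω·C) = 0 - j7.48e+05 Ω
  Z4: Z = R = 18.5 Ω
Step 3 — Ladder network (open output): work backward from the far end, alternating series and parallel combinations. Z_in = 0 - j4078 Ω = 4078∠-90.0° Ω.
Step 4 — Power factor: PF = cos(φ) = Re(Z)/|Z| = 4.987e-08/4078 = 1.223e-11.
Step 5 — Type: Im(Z) = -4078 ⇒ leading (phase φ = -90.0°).

PF = 1.223e-11 (leading, φ = -90.0°)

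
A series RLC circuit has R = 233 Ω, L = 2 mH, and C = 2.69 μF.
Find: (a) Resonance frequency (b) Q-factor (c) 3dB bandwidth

Step 1 — Resonance: ω₀ = 1/√(LC) = 1/√(0.002·2.69e-06) = 1.363e+04 rad/s.
Step 2 — f₀ = ω₀/(2π) = 2170 Hz.
Step 3 — Series Q: Q = ω₀L/R = 1.363e+04·0.002/233 = 0.117.
Step 4 — Bandwidth: Δω = ω₀/Q = 1.165e+05 rad/s; BW = Δω/(2π) = 1.854e+04 Hz.

(a) f₀ = 2170 Hz  (b) Q = 0.117  (c) BW = 1.854e+04 Hz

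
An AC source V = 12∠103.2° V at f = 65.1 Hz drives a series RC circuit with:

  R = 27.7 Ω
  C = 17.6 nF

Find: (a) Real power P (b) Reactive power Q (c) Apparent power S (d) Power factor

Step 1 — Angular frequency: ω = 2π·f = 2π·65.1 = 409 rad/s.
Step 2 — Component impedances:
  R: Z = R = 27.7 Ω
  C: Z = 1/(jωC) = -j/(ω·C) = 0 - j1.389e+05 Ω
Step 3 — Series combination: Z_total = R + C = 27.7 - j1.389e+05 Ω = 1.389e+05∠-90.0° Ω.
Step 4 — Source phasor: V = 12∠103.2° V = -2.74 + j11.68 V.
Step 5 — Current: I = V / Z = -8.411e-05 - j1.971e-05 A = 8.639e-05∠-166.8° A.
Step 6 — Complex power: S = V·I* = 2.067e-07 - j0.001037 VA.
Step 7 — Real power: P = Re(S) = 2.067e-07 W.
Step 8 — Reactive power: Q = Im(S) = -0.001037 VAR.
Step 9 — Apparent power: |S| = 0.001037 VA.
Step 10 — Power factor: PF = P/|S| = 0.0001994 (leading).

(a) P = 2.067e-07 W  (b) Q = -0.001037 VAR  (c) S = 0.001037 VA  (d) PF = 0.0001994 (leading)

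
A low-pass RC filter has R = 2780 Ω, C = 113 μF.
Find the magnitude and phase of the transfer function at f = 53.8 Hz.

Step 1 — Angular frequency: ω = 2π·53.8 = 338 rad/s.
Step 2 — Transfer function: H(jω) = 1/(1 + jωRC).
Step 3 — Denominator: 1 + jωRC = 1 + j·338·2780·0.000113 = 1 + j106.2.
Step 4 — H = 8.867e-05 - j0.009416.
Step 5 — Magnitude: |H| = 0.009417 (-40.5 dB); phase: φ = -89.5°.

|H| = 0.009417 (-40.5 dB), φ = -89.5°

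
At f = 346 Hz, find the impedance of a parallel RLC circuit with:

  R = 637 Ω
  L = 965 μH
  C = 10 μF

Step 1 — Angular frequency: ω = 2π·f = 2π·346 = 2174 rad/s.
Step 2 — Component impedances:
  R: Z = R = 637 Ω
  L: Z = jωL = j·2174·0.000965 = 0 + j2.098 Ω
  C: Z = 1/(jωC) = -j/(ω·C) = 0 - j46 Ω
Step 3 — Parallel combination: 1/Z_total = 1/R + 1/L + 1/C; Z_total = 0.007585 + j2.198 Ω = 2.198∠89.8° Ω.

Z = 0.007585 + j2.198 Ω = 2.198∠89.8° Ω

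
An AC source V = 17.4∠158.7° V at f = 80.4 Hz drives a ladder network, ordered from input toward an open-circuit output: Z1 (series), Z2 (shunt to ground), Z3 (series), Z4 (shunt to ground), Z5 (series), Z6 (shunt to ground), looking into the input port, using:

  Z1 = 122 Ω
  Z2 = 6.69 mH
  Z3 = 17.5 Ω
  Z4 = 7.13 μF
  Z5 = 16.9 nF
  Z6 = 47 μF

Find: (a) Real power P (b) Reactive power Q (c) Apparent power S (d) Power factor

Step 1 — Angular frequency: ω = 2π·f = 2π·80.4 = 505.2 rad/s.
Step 2 — Component impedances:
  Z1: Z = R = 122 Ω
  Z2: Z = jωL = j·505.2·0.00669 = 0 + j3.38 Ω
  Z3: Z = R = 17.5 Ω
  Z4: Z = 1/(jωC) = -j/(ω·C) = 0 - j277.6 Ω
  Z5: Z = 1/(jωC) = -j/(ω·C) = 0 - j1.171e+05 Ω
  Z6: Z = 1/(jωC) = -j/(ω·C) = 0 - j42.12 Ω
Step 3 — Ladder network (open output): work backward from the far end, alternating series and parallel combinations. Z_in = 122 + j3.421 Ω = 122.1∠1.6° Ω.
Step 4 — Source phasor: V = 17.4∠158.7° V = -16.21 + j6.321 V.
Step 5 — Current: I = V / Z = -0.1313 + j0.05549 A = 0.1426∠157.1° A.
Step 6 — Complex power: S = V·I* = 2.48 + j0.06953 VA.
Step 7 — Real power: P = Re(S) = 2.48 W.
Step 8 — Reactive power: Q = Im(S) = 0.06953 VAR.
Step 9 — Apparent power: |S| = 2.481 VA.
Step 10 — Power factor: PF = P/|S| = 0.9996 (lagging).

(a) P = 2.48 W  (b) Q = 0.06953 VAR  (c) S = 2.481 VA  (d) PF = 0.9996 (lagging)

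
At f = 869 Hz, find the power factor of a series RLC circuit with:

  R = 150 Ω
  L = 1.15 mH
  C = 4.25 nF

Step 1 — Angular frequency: ω = 2π·f = 2π·869 = 5460 rad/s.
Step 2 — Component impedances:
  R: Z = R = 150 Ω
  L: Z = jωL = j·5460·0.00115 = 0 + j6.279 Ω
  C: Z = 1/(jωC) = -j/(ω·C) = 0 - j4.309e+04 Ω
Step 3 — Series combination: Z_total = R + L + C = 150 - j4.309e+04 Ω = 4.309e+04∠-89.8° Ω.
Step 4 — Power factor: PF = cos(φ) = Re(Z)/|Z| = 150/4.309e+04 = 0.003481.
Step 5 — Type: Im(Z) = -4.309e+04 ⇒ leading (phase φ = -89.8°).

PF = 0.003481 (leading, φ = -89.8°)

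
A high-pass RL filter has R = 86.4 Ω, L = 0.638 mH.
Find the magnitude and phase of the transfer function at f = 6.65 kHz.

Step 1 — Angular frequency: ω = 2π·6650 = 4.178e+04 rad/s.
Step 2 — Transfer function: H(jω) = jωL/(R + jωL).
Step 3 — Numerator jωL = j·26.66; denominator R + jωL = 86.4 + j26.66.
Step 4 — H = 0.08692 + j0.2817.
Step 5 — Magnitude: |H| = 0.2948 (-10.6 dB); phase: φ = 72.9°.

|H| = 0.2948 (-10.6 dB), φ = 72.9°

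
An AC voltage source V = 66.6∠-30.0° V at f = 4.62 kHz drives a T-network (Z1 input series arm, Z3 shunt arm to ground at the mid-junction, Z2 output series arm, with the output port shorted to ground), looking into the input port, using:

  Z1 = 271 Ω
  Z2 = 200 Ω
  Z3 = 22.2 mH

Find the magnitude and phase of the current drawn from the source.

Step 1 — Angular frequency: ω = 2π·f = 2π·4620 = 2.903e+04 rad/s.
Step 2 — Component impedances:
  Z1: Z = R = 271 Ω
  Z2: Z = R = 200 Ω
  Z3: Z = jωL = j·2.903e+04·0.0222 = 0 + j644.4 Ω
Step 3 — With the output port shorted to ground, the output series arm Z2 runs from the junction to ground; the shunt arm Z3 also runs from the junction to ground. They appear in parallel: Z3 || Z2 = 182.4 + j56.62 Ω.
Step 4 — Series with input arm Z1: Z_in = Z1 + (Z3 || Z2) = 453.4 + j56.62 Ω = 456.9∠7.1° Ω.
Step 5 — Source phasor: V = 66.6∠-30.0° V = 57.68 - j33.3 V.
Step 6 — Ohm's law: I = V / Z_total = (57.68 - j33.3) / (453.4 + j56.62) = 0.1162 - j0.08795 A.
Step 7 — Convert to polar: |I| = 0.1457 A, ∠I = -37.1°.

I = 0.1457∠-37.1° A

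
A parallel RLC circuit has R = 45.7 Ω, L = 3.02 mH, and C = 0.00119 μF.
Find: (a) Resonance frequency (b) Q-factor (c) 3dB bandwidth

Step 1 — Resonance: ω₀ = 1/√(LC) = 1/√(0.00302·1.19e-09) = 5.275e+05 rad/s.
Step 2 — f₀ = ω₀/(2π) = 8.395e+04 Hz.
Step 3 — Parallel Q: Q = R/(ω₀L) = 45.7/(5.275e+05·0.00302) = 0.02869.
Step 4 — Bandwidth: Δω = ω₀/Q = 1.839e+07 rad/s; BW = Δω/(2π) = 2.927e+06 Hz.

(a) f₀ = 8.395e+04 Hz  (b) Q = 0.02869  (c) BW = 2.927e+06 Hz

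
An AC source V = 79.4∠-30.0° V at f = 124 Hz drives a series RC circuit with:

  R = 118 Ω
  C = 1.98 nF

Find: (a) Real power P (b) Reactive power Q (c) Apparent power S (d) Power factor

Step 1 — Angular frequency: ω = 2π·f = 2π·124 = 779.1 rad/s.
Step 2 — Component impedances:
  R: Z = R = 118 Ω
  C: Z = 1/(jωC) = -j/(ω·C) = 0 - j6.482e+05 Ω
Step 3 — Series combination: Z_total = R + C = 118 - j6.482e+05 Ω = 6.482e+05∠-90.0° Ω.
Step 4 — Source phasor: V = 79.4∠-30.0° V = 68.76 - j39.7 V.
Step 5 — Current: I = V / Z = 6.126e-05 + j0.0001061 A = 0.0001225∠60.0° A.
Step 6 — Complex power: S = V·I* = 1.77e-06 - j0.009725 VA.
Step 7 — Real power: P = Re(S) = 1.77e-06 W.
Step 8 — Reactive power: Q = Im(S) = -0.009725 VAR.
Step 9 — Apparent power: |S| = 0.009725 VA.
Step 10 — Power factor: PF = P/|S| = 0.000182 (leading).

(a) P = 1.77e-06 W  (b) Q = -0.009725 VAR  (c) S = 0.009725 VA  (d) PF = 0.000182 (leading)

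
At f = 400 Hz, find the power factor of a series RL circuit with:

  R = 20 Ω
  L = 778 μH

Step 1 — Angular frequency: ω = 2π·f = 2π·400 = 2513 rad/s.
Step 2 — Component impedances:
  R: Z = R = 20 Ω
  L: Z = jωL = j·2513·0.000778 = 0 + j1.955 Ω
Step 3 — Series combination: Z_total = R + L = 20 + j1.955 Ω = 20.1∠5.6° Ω.
Step 4 — Power factor: PF = cos(φ) = Re(Z)/|Z| = 20/20.095 = 0.9953.
Step 5 — Type: Im(Z) = 1.955 ⇒ lagging (phase φ = 5.6°).

PF = 0.9953 (lagging, φ = 5.6°)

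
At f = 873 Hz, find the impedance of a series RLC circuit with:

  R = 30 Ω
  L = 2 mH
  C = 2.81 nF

Step 1 — Angular frequency: ω = 2π·f = 2π·873 = 5485 rad/s.
Step 2 — Component impedances:
  R: Z = R = 30 Ω
  L: Z = jωL = j·5485·0.002 = 0 + j10.97 Ω
  C: Z = 1/(jωC) = -j/(ω·C) = 0 - j6.488e+04 Ω
Step 3 — Series combination: Z_total = R + L + C = 30 - j6.487e+04 Ω = 6.487e+04∠-90.0° Ω.

Z = 30 - j6.487e+04 Ω = 6.487e+04∠-90.0° Ω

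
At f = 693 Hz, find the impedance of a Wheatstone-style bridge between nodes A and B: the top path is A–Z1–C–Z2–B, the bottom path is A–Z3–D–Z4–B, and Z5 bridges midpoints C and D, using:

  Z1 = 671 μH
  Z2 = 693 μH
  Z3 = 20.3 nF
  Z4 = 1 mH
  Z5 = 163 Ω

Step 1 — Angular frequency: ω = 2π·f = 2π·693 = 4354 rad/s.
Step 2 — Component impedances:
  Z1: Z = jωL = j·4354·0.000671 = 0 + j2.922 Ω
  Z2: Z = jωL = j·4354·0.000693 = 0 + j3.017 Ω
  Z3: Z = 1/(jωC) = -j/(ω·C) = 0 - j1.131e+04 Ω
  Z4: Z = jωL = j·4354·0.001 = 0 + j4.354 Ω
  Z5: Z = R = 163 Ω
Step 3 — Bridge requires nodal analysis (the Z5 bridge couples midpoints C and D, so the two paths cannot be reduced to a simple series/parallel combination). Setting node B to ground and injecting 1 A at node A, the 3-node admittance system at A, C, D solves to V_A = Z_AB = 0.05589 + j5.94 Ω = 5.94∠89.5° Ω.

Z = 0.05589 + j5.94 Ω = 5.94∠89.5° Ω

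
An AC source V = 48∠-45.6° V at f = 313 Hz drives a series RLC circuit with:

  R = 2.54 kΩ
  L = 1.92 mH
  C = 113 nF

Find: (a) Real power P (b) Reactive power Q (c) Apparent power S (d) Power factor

Step 1 — Angular frequency: ω = 2π·f = 2π·313 = 1967 rad/s.
Step 2 — Component impedances:
  R: Z = R = 2540 Ω
  L: Z = jωL = j·1967·0.00192 = 0 + j3.776 Ω
  C: Z = 1/(jωC) = -j/(ω·C) = 0 - j4500 Ω
Step 3 — Series combination: Z_total = R + L + C = 2540 - j4496 Ω = 5164∠-60.5° Ω.
Step 4 — Source phasor: V = 48∠-45.6° V = 33.58 - j34.29 V.
Step 5 — Current: I = V / Z = 0.008981 + j0.002396 A = 0.009295∠14.9° A.
Step 6 — Complex power: S = V·I* = 0.2195 - j0.3885 VA.
Step 7 — Real power: P = Re(S) = 0.2195 W.
Step 8 — Reactive power: Q = Im(S) = -0.3885 VAR.
Step 9 — Apparent power: |S| = 0.4462 VA.
Step 10 — Power factor: PF = P/|S| = 0.4919 (leading).

(a) P = 0.2195 W  (b) Q = -0.3885 VAR  (c) S = 0.4462 VA  (d) PF = 0.4919 (leading)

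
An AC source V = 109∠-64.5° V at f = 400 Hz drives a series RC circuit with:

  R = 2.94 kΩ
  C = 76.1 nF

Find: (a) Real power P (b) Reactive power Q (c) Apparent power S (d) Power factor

Step 1 — Angular frequency: ω = 2π·f = 2π·400 = 2513 rad/s.
Step 2 — Component impedances:
  R: Z = R = 2940 Ω
  C: Z = 1/(jωC) = -j/(ω·C) = 0 - j5228 Ω
Step 3 — Series combination: Z_total = R + C = 2940 - j5228 Ω = 5998∠-60.7° Ω.
Step 4 — Source phasor: V = 109∠-64.5° V = 46.93 - j98.38 V.
Step 5 — Current: I = V / Z = 0.01813 - j0.00122 A = 0.01817∠-3.8° A.
Step 6 — Complex power: S = V·I* = 0.9708 - j1.726 VA.
Step 7 — Real power: P = Re(S) = 0.9708 W.
Step 8 — Reactive power: Q = Im(S) = -1.726 VAR.
Step 9 — Apparent power: |S| = 1.981 VA.
Step 10 — Power factor: PF = P/|S| = 0.4901 (leading).

(a) P = 0.9708 W  (b) Q = -1.726 VAR  (c) S = 1.981 VA  (d) PF = 0.4901 (leading)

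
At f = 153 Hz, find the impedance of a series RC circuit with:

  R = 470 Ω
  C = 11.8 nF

Step 1 — Angular frequency: ω = 2π·f = 2π·153 = 961.3 rad/s.
Step 2 — Component impedances:
  R: Z = R = 470 Ω
  C: Z = 1/(jωC) = -j/(ω·C) = 0 - j8.815e+04 Ω
Step 3 — Series combination: Z_total = R + C = 470 - j8.815e+04 Ω = 8.816e+04∠-89.7° Ω.

Z = 470 - j8.815e+04 Ω = 8.816e+04∠-89.7° Ω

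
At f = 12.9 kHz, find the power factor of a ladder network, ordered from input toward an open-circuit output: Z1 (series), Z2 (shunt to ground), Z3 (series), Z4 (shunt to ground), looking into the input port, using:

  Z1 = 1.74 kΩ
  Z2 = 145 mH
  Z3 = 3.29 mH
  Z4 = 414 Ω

Step 1 — Angular frequency: ω = 2π·f = 2π·1.29e+04 = 8.105e+04 rad/s.
Step 2 — Component impedances:
  Z1: Z = R = 1740 Ω
  Z2: Z = jωL = j·8.105e+04·0.145 = 0 + j1.175e+04 Ω
  Z3: Z = jωL = j·8.105e+04·0.00329 = 0 + j266.7 Ω
  Z4: Z = R = 414 Ω
Step 3 — Ladder network (open output): work backward from the far end, alternating series and parallel combinations. Z_in = 2135 + j274.4 Ω = 2153∠7.3° Ω.
Step 4 — Power factor: PF = cos(φ) = Re(Z)/|Z| = 2135.36/2152.92 = 0.9918.
Step 5 — Type: Im(Z) = 274.4 ⇒ lagging (phase φ = 7.3°).

PF = 0.9918 (lagging, φ = 7.3°)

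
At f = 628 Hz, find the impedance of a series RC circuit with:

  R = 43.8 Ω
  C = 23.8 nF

Step 1 — Angular frequency: ω = 2π·f = 2π·628 = 3946 rad/s.
Step 2 — Component impedances:
  R: Z = R = 43.8 Ω
  C: Z = 1/(jωC) = -j/(ω·C) = 0 - j1.065e+04 Ω
Step 3 — Series combination: Z_total = R + C = 43.8 - j1.065e+04 Ω = 1.065e+04∠-89.8° Ω.

Z = 43.8 - j1.065e+04 Ω = 1.065e+04∠-89.8° Ω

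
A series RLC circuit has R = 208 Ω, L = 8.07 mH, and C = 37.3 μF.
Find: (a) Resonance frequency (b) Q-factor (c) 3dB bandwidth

Step 1 — Resonance condition Im(Z)=0 gives ω₀ = 1/√(LC).
Step 2 — ω₀ = 1/√(0.00807·3.73e-05) = 1823 rad/s.
Step 3 — f₀ = ω₀/(2π) = 290.1 Hz.
Step 4 — Series Q: Q = ω₀L/R = 1823·0.00807/208 = 0.07072.
Step 5 — 3dB bandwidth: Δω = ω₀/Q = 2.577e+04 rad/s; BW = Δω/(2π) = 4102 Hz.

(a) f₀ = 290.1 Hz  (b) Q = 0.07072  (c) BW = 4102 Hz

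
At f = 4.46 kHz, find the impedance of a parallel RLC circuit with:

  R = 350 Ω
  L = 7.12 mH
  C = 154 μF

Step 1 — Angular frequency: ω = 2π·f = 2π·4460 = 2.802e+04 rad/s.
Step 2 — Component impedances:
  R: Z = R = 350 Ω
  L: Z = jωL = j·2.802e+04·0.00712 = 0 + j199.5 Ω
  C: Z = 1/(jωC) = -j/(ω·C) = 0 - j0.2317 Ω
Step 3 — Parallel combination: 1/Z_total = 1/R + 1/L + 1/C; Z_total = 0.0001538 - j0.232 Ω = 0.232∠-90.0° Ω.

Z = 0.0001538 - j0.232 Ω = 0.232∠-90.0° Ω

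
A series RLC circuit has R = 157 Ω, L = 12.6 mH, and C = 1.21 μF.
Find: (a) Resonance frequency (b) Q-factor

Step 1 — Resonance condition Im(Z)=0 gives ω₀ = 1/√(LC).
Step 2 — ω₀ = 1/√(0.0126·1.21e-06) = 8099 rad/s.
Step 3 — f₀ = ω₀/(2π) = 1289 Hz.
Step 4 — Series Q: Q = ω₀L/R = 8099·0.0126/157 = 0.65.

(a) f₀ = 1289 Hz  (b) Q = 0.65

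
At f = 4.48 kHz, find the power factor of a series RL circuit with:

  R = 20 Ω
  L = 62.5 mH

Step 1 — Angular frequency: ω = 2π·f = 2π·4480 = 2.815e+04 rad/s.
Step 2 — Component impedances:
  R: Z = R = 20 Ω
  L: Z = jωL = j·2.815e+04·0.0625 = 0 + j1759 Ω
Step 3 — Series combination: Z_total = R + L = 20 + j1759 Ω = 1759∠89.3° Ω.
Step 4 — Power factor: PF = cos(φ) = Re(Z)/|Z| = 20/1759 = 0.01137.
Step 5 — Type: Im(Z) = 1759 ⇒ lagging (phase φ = 89.3°).

PF = 0.01137 (lagging, φ = 89.3°)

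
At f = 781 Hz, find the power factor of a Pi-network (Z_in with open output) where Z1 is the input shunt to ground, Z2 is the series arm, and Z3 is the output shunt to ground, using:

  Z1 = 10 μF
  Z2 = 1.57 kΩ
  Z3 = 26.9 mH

Step 1 — Angular frequency: ω = 2π·f = 2π·781 = 4907 rad/s.
Step 2 — Component impedances:
  Z1: Z = 1/(jωC) = -j/(ω·C) = 0 - j20.38 Ω
  Z2: Z = R = 1570 Ω
  Z3: Z = jωL = j·4907·0.0269 = 0 + j132 Ω
Step 3 — With open output, the series arm Z2 and the output shunt Z3 appear in series to ground: Z2 + Z3 = 1570 + j132 Ω.
Step 4 — Parallel with input shunt Z1: Z_in = Z1 || (Z2 + Z3) = 0.2632 - j20.4 Ω = 20.4∠-89.3° Ω.
Step 5 — Power factor: PF = cos(φ) = Re(Z)/|Z| = 0.2632/20.4 = 0.0129.
Step 6 — Type: Im(Z) = -20.4 ⇒ leading (phase φ = -89.3°).

PF = 0.0129 (leading, φ = -89.3°)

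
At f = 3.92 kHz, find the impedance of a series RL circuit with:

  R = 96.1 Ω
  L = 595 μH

Step 1 — Angular frequency: ω = 2π·f = 2π·3920 = 2.463e+04 rad/s.
Step 2 — Component impedances:
  R: Z = R = 96.1 Ω
  L: Z = jωL = j·2.463e+04·0.000595 = 0 + j14.65 Ω
Step 3 — Series combination: Z_total = R + L = 96.1 + j14.65 Ω = 97.21∠8.7° Ω.

Z = 96.1 + j14.65 Ω = 97.21∠8.7° Ω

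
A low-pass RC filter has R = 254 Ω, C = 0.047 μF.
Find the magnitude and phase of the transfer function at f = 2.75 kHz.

Step 1 — Angular frequency: ω = 2π·2750 = 1.728e+04 rad/s.
Step 2 — Transfer function: H(jω) = 1/(1 + jωRC).
Step 3 — Denominator: 1 + jωRC = 1 + j·1.728e+04·254·4.7e-08 = 1 + j0.2063.
Step 4 — H = 0.9592 - j0.1979.
Step 5 — Magnitude: |H| = 0.9794 (-0.2 dB); phase: φ = -11.7°.

|H| = 0.9794 (-0.2 dB), φ = -11.7°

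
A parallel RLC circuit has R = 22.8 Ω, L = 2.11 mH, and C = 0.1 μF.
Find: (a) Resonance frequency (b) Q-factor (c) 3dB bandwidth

Step 1 — Resonance: ω₀ = 1/√(LC) = 1/√(0.00211·1e-07) = 6.884e+04 rad/s.
Step 2 — f₀ = ω₀/(2π) = 1.096e+04 Hz.
Step 3 — Parallel Q: Q = R/(ω₀L) = 22.8/(6.884e+04·0.00211) = 0.157.
Step 4 — Bandwidth: Δω = ω₀/Q = 4.386e+05 rad/s; BW = Δω/(2π) = 6.98e+04 Hz.

(a) f₀ = 1.096e+04 Hz  (b) Q = 0.157  (c) BW = 6.98e+04 Hz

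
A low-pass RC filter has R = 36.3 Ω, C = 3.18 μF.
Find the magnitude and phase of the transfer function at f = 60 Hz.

Step 1 — Angular frequency: ω = 2π·60 = 377 rad/s.
Step 2 — Transfer function: H(jω) = 1/(1 + jωRC).
Step 3 — Denominator: 1 + jωRC = 1 + j·377·36.3·3.18e-06 = 1 + j0.04352.
Step 4 — H = 0.9981 - j0.04344.
Step 5 — Magnitude: |H| = 0.9991 (-0.0 dB); phase: φ = -2.5°.

|H| = 0.9991 (-0.0 dB), φ = -2.5°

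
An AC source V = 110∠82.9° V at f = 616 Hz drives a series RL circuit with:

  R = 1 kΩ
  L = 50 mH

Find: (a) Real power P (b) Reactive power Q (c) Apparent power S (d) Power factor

Step 1 — Angular frequency: ω = 2π·f = 2π·616 = 3870 rad/s.
Step 2 — Component impedances:
  R: Z = R = 1000 Ω
  L: Z = jωL = j·3870·0.05 = 0 + j193.5 Ω
Step 3 — Series combination: Z_total = R + L = 1000 + j193.5 Ω = 1019∠11.0° Ω.
Step 4 — Source phasor: V = 110∠82.9° V = 13.6 + j109.2 V.
Step 5 — Current: I = V / Z = 0.03347 + j0.1027 A = 0.108∠71.9° A.
Step 6 — Complex power: S = V·I* = 11.66 + j2.257 VA.
Step 7 — Real power: P = Re(S) = 11.66 W.
Step 8 — Reactive power: Q = Im(S) = 2.257 VAR.
Step 9 — Apparent power: |S| = 11.88 VA.
Step 10 — Power factor: PF = P/|S| = 0.9818 (lagging).

(a) P = 11.66 W  (b) Q = 2.257 VAR  (c) S = 11.88 VA  (d) PF = 0.9818 (lagging)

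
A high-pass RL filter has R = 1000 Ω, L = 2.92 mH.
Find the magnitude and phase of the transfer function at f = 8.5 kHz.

Step 1 — Angular frequency: ω = 2π·8500 = 5.341e+04 rad/s.
Step 2 — Transfer function: H(jω) = jωL/(R + jωL).
Step 3 — Numerator jωL = j·155.9; denominator R + jωL = 1000 + j155.9.
Step 4 — H = 0.02374 + j0.1522.
Step 5 — Magnitude: |H| = 0.1541 (-16.2 dB); phase: φ = 81.1°.

|H| = 0.1541 (-16.2 dB), φ = 81.1°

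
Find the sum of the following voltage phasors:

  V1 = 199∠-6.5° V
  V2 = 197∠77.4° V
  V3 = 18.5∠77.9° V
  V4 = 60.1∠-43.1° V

Step 1 — Convert each phasor to rectangular form:
  V1 = 199·(cos(-6.5°) + j·sin(-6.5°)) = 197.7 - j22.53 V
  V2 = 197·(cos(77.4°) + j·sin(77.4°)) = 42.97 + j192.3 V
  V3 = 18.5·(cos(77.9°) + j·sin(77.9°)) = 3.878 + j18.09 V
  V4 = 60.1·(cos(-43.1°) + j·sin(-43.1°)) = 43.88 - j41.06 V
Step 2 — Sum components: V_total = 288.5 + j146.8 V.
Step 3 — Convert to polar: |V_total| = 323.6 V, ∠V_total = 27.0°.

V_total = 323.6∠27.0° V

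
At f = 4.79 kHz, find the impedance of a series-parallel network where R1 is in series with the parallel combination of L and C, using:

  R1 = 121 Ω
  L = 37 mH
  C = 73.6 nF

Step 1 — Angular frequency: ω = 2π·f = 2π·4790 = 3.01e+04 rad/s.
Step 2 — Component impedances:
  R1: Z = R = 121 Ω
  L: Z = jωL = j·3.01e+04·0.037 = 0 + j1114 Ω
  C: Z = 1/(jωC) = -j/(ω·C) = 0 - j451.4 Ω
Step 3 — Parallel branch: L || C = 1/(1/L + 1/C) = 0 - j759.3 Ω.
Step 4 — Series with R1: Z_total = R1 + (L || C) = 121 - j759.3 Ω = 768.8∠-80.9° Ω.

Z = 121 - j759.3 Ω = 768.8∠-80.9° Ω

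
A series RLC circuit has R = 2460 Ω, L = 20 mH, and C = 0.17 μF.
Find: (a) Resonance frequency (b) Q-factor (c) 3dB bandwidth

Step 1 — Resonance condition Im(Z)=0 gives ω₀ = 1/√(LC).
Step 2 — ω₀ = 1/√(0.02·1.7e-07) = 1.715e+04 rad/s.
Step 3 — f₀ = ω₀/(2π) = 2729 Hz.
Step 4 — Series Q: Q = ω₀L/R = 1.715e+04·0.02/2460 = 0.1394.
Step 5 — 3dB bandwidth: Δω = ω₀/Q = 1.23e+05 rad/s; BW = Δω/(2π) = 1.958e+04 Hz.

(a) f₀ = 2729 Hz  (b) Q = 0.1394  (c) BW = 1.958e+04 Hz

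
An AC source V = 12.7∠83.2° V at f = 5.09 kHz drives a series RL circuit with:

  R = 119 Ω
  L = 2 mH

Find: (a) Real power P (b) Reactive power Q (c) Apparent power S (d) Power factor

Step 1 — Angular frequency: ω = 2π·f = 2π·5090 = 3.198e+04 rad/s.
Step 2 — Component impedances:
  R: Z = R = 119 Ω
  L: Z = jωL = j·3.198e+04·0.002 = 0 + j63.96 Ω
Step 3 — Series combination: Z_total = R + L = 119 + j63.96 Ω = 135.1∠28.3° Ω.
Step 4 — Source phasor: V = 12.7∠83.2° V = 1.504 + j12.61 V.
Step 5 — Current: I = V / Z = 0.054 + j0.07695 A = 0.094∠54.9° A.
Step 6 — Complex power: S = V·I* = 1.052 + j0.5652 VA.
Step 7 — Real power: P = Re(S) = 1.052 W.
Step 8 — Reactive power: Q = Im(S) = 0.5652 VAR.
Step 9 — Apparent power: |S| = 1.194 VA.
Step 10 — Power factor: PF = P/|S| = 0.8808 (lagging).

(a) P = 1.052 W  (b) Q = 0.5652 VAR  (c) S = 1.194 VA  (d) PF = 0.8808 (lagging)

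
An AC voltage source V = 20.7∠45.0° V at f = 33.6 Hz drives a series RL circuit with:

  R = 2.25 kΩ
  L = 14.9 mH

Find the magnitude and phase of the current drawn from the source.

Step 1 — Angular frequency: ω = 2π·f = 2π·33.6 = 211.1 rad/s.
Step 2 — Component impedances:
  R: Z = R = 2250 Ω
  L: Z = jωL = j·211.1·0.0149 = 0 + j3.146 Ω
Step 3 — Series combination: Z_total = R + L = 2250 + j3.146 Ω = 2250∠0.1° Ω.
Step 4 — Source phasor: V = 20.7∠45.0° V = 14.64 + j14.64 V.
Step 5 — Ohm's law: I = V / Z_total = (14.64 + j14.64) / (2250 + j3.146) = 0.006514 + j0.006496 A.
Step 6 — Convert to polar: |I| = 0.0092 A, ∠I = 44.9°.

I = 0.0092∠44.9° A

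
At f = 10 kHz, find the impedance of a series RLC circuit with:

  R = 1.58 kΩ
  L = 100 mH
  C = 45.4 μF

Step 1 — Angular frequency: ω = 2π·f = 2π·1e+04 = 6.283e+04 rad/s.
Step 2 — Component impedances:
  R: Z = R = 1580 Ω
  L: Z = jωL = j·6.283e+04·0.1 = 0 + j6283 Ω
  C: Z = 1/(jωC) = -j/(ω·C) = 0 - j0.3506 Ω
Step 3 — Series combination: Z_total = R + L + C = 1580 + j6283 Ω = 6478∠75.9° Ω.

Z = 1580 + j6283 Ω = 6478∠75.9° Ω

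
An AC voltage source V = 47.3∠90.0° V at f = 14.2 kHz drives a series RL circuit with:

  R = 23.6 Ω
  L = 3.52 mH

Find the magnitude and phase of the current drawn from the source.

Step 1 — Angular frequency: ω = 2π·f = 2π·1.42e+04 = 8.922e+04 rad/s.
Step 2 — Component impedances:
  R: Z = R = 23.6 Ω
  L: Z = jωL = j·8.922e+04·0.00352 = 0 + j314.1 Ω
Step 3 — Series combination: Z_total = R + L = 23.6 + j314.1 Ω = 314.9∠85.7° Ω.
Step 4 — Source phasor: V = 47.3∠90.0° V = 0 + j47.3 V.
Step 5 — Ohm's law: I = V / Z_total = (0 + j47.3) / (23.6 + j314.1) = 0.1498 + j0.01125 A.
Step 6 — Convert to polar: |I| = 0.1502 A, ∠I = 4.3°.

I = 0.1502∠4.3° A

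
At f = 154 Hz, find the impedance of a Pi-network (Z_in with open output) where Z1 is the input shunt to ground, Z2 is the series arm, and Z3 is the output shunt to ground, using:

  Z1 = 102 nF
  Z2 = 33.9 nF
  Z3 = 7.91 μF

Step 1 — Angular frequency: ω = 2π·f = 2π·154 = 967.6 rad/s.
Step 2 — Component impedances:
  Z1: Z = 1/(jωC) = -j/(ω·C) = 0 - j1.013e+04 Ω
  Z2: Z = 1/(jωC) = -j/(ω·C) = 0 - j3.049e+04 Ω
  Z3: Z = 1/(jωC) = -j/(ω·C) = 0 - j130.7 Ω
Step 3 — With open output, the series arm Z2 and the output shunt Z3 appear in series to ground: Z2 + Z3 = 0 - j3.062e+04 Ω.
Step 4 — Parallel with input shunt Z1: Z_in = Z1 || (Z2 + Z3) = 0 - j7613 Ω = 7613∠-90.0° Ω.

Z = 0 - j7613 Ω = 7613∠-90.0° Ω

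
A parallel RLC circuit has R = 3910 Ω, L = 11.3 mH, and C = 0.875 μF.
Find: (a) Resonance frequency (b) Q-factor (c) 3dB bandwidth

Step 1 — Resonance: ω₀ = 1/√(LC) = 1/√(0.0113·8.75e-07) = 1.006e+04 rad/s.
Step 2 — f₀ = ω₀/(2π) = 1601 Hz.
Step 3 — Parallel Q: Q = R/(ω₀L) = 3910/(1.006e+04·0.0113) = 34.41.
Step 4 — Bandwidth: Δω = ω₀/Q = 292.3 rad/s; BW = Δω/(2π) = 46.52 Hz.

(a) f₀ = 1601 Hz  (b) Q = 34.41  (c) BW = 46.52 Hz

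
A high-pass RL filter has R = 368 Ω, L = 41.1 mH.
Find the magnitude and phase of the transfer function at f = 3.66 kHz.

Step 1 — Angular frequency: ω = 2π·3660 = 2.3e+04 rad/s.
Step 2 — Transfer function: H(jω) = jωL/(R + jωL).
Step 3 — Numerator jωL = j·945.2; denominator R + jωL = 368 + j945.2.
Step 4 — H = 0.8684 + j0.3381.
Step 5 — Magnitude: |H| = 0.9319 (-0.6 dB); phase: φ = 21.3°.

|H| = 0.9319 (-0.6 dB), φ = 21.3°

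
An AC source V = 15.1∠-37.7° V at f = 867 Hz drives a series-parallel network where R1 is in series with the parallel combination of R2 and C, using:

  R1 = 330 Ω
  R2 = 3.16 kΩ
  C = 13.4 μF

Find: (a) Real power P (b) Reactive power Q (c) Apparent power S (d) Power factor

Step 1 — Angular frequency: ω = 2π·f = 2π·867 = 5448 rad/s.
Step 2 — Component impedances:
  R1: Z = R = 330 Ω
  R2: Z = R = 3160 Ω
  C: Z = 1/(jωC) = -j/(ω·C) = 0 - j13.7 Ω
Step 3 — Parallel branch: R2 || C = 1/(1/R2 + 1/C) = 0.05939 - j13.7 Ω.
Step 4 — Series with R1: Z_total = R1 + (R2 || C) = 330.1 - j13.7 Ω = 330.3∠-2.4° Ω.
Step 5 — Source phasor: V = 15.1∠-37.7° V = 11.95 - j9.234 V.
Step 6 — Current: I = V / Z = 0.03729 - j0.02643 A = 0.04571∠-35.3° A.
Step 7 — Complex power: S = V·I* = 0.6896 - j0.02862 VA.
Step 8 — Real power: P = Re(S) = 0.6896 W.
Step 9 — Reactive power: Q = Im(S) = -0.02862 VAR.
Step 10 — Apparent power: |S| = 0.6902 VA.
Step 11 — Power factor: PF = P/|S| = 0.9991 (leading).

(a) P = 0.6896 W  (b) Q = -0.02862 VAR  (c) S = 0.6902 VA  (d) PF = 0.9991 (leading)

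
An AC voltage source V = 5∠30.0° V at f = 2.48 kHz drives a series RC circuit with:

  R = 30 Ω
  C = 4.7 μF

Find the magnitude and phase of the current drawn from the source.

Step 1 — Angular frequency: ω = 2π·f = 2π·2480 = 1.558e+04 rad/s.
Step 2 — Component impedances:
  R: Z = R = 30 Ω
  C: Z = 1/(jωC) = -j/(ω·C) = 0 - j13.65 Ω
Step 3 — Series combination: Z_total = R + C = 30 - j13.65 Ω = 32.96∠-24.5° Ω.
Step 4 — Source phasor: V = 5∠30.0° V = 4.33 + j2.5 V.
Step 5 — Ohm's law: I = V / Z_total = (4.33 + j2.5) / (30 - j13.65) = 0.08815 + j0.1235 A.
Step 6 — Convert to polar: |I| = 0.1517 A, ∠I = 54.5°.

I = 0.1517∠54.5° A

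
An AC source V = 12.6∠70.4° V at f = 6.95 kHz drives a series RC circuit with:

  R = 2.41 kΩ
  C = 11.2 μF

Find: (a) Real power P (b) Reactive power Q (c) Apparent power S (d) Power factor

Step 1 — Angular frequency: ω = 2π·f = 2π·6950 = 4.367e+04 rad/s.
Step 2 — Component impedances:
  R: Z = R = 2410 Ω
  C: Z = 1/(jωC) = -j/(ω·C) = 0 - j2.045 Ω
Step 3 — Series combination: Z_total = R + C = 2410 - j2.045 Ω = 2410∠-0.0° Ω.
Step 4 — Source phasor: V = 12.6∠70.4° V = 4.227 + j11.87 V.
Step 5 — Current: I = V / Z = 0.00175 + j0.004927 A = 0.005228∠70.4° A.
Step 6 — Complex power: S = V·I* = 0.06588 - j5.589e-05 VA.
Step 7 — Real power: P = Re(S) = 0.06588 W.
Step 8 — Reactive power: Q = Im(S) = -5.589e-05 VAR.
Step 9 — Apparent power: |S| = 0.06588 VA.
Step 10 — Power factor: PF = P/|S| = 1 (leading).

(a) P = 0.06588 W  (b) Q = -5.589e-05 VAR  (c) S = 0.06588 VA  (d) PF = 1 (leading)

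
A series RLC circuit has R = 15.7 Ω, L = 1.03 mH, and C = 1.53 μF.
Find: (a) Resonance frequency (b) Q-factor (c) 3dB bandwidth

Step 1 — Resonance: ω₀ = 1/√(LC) = 1/√(0.00103·1.53e-06) = 2.519e+04 rad/s.
Step 2 — f₀ = ω₀/(2π) = 4009 Hz.
Step 3 — Series Q: Q = ω₀L/R = 2.519e+04·0.00103/15.7 = 1.653.
Step 4 — Bandwidth: Δω = ω₀/Q = 1.524e+04 rad/s; BW = Δω/(2π) = 2426 Hz.

(a) f₀ = 4009 Hz  (b) Q = 1.653  (c) BW = 2426 Hz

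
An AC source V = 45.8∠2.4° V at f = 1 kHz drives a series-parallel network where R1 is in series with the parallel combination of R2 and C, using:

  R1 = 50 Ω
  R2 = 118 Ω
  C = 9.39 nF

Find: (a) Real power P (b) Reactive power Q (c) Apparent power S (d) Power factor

Step 1 — Angular frequency: ω = 2π·f = 2π·1000 = 6283 rad/s.
Step 2 — Component impedances:
  R1: Z = R = 50 Ω
  R2: Z = R = 118 Ω
  C: Z = 1/(jωC) = -j/(ω·C) = 0 - j1.695e+04 Ω
Step 3 — Parallel branch: R2 || C = 1/(1/R2 + 1/C) = 118 - j0.8215 Ω.
Step 4 — Series with R1: Z_total = R1 + (R2 || C) = 168 - j0.8215 Ω = 168∠-0.3° Ω.
Step 5 — Source phasor: V = 45.8∠2.4° V = 45.76 + j1.918 V.
Step 6 — Current: I = V / Z = 0.2723 + j0.01275 A = 0.2726∠2.7° A.
Step 7 — Complex power: S = V·I* = 12.49 - j0.06105 VA.
Step 8 — Real power: P = Re(S) = 12.49 W.
Step 9 — Reactive power: Q = Im(S) = -0.06105 VAR.
Step 10 — Apparent power: |S| = 12.49 VA.
Step 11 — Power factor: PF = P/|S| = 1 (leading).

(a) P = 12.49 W  (b) Q = -0.06105 VAR  (c) S = 12.49 VA  (d) PF = 1 (leading)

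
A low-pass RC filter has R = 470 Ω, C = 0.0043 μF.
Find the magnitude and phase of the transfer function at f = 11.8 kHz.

Step 1 — Angular frequency: ω = 2π·1.18e+04 = 7.414e+04 rad/s.
Step 2 — Transfer function: H(jω) = 1/(1 + jωRC).
Step 3 — Denominator: 1 + jωRC = 1 + j·7.414e+04·470·4.3e-09 = 1 + j0.1498.
Step 4 — H = 0.978 - j0.1465.
Step 5 — Magnitude: |H| = 0.989 (-0.1 dB); phase: φ = -8.5°.

|H| = 0.989 (-0.1 dB), φ = -8.5°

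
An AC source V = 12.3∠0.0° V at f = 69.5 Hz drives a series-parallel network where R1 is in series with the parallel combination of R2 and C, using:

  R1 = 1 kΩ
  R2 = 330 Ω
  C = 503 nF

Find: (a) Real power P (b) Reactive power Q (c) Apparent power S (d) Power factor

Step 1 — Angular frequency: ω = 2π·f = 2π·69.5 = 436.7 rad/s.
Step 2 — Component impedances:
  R1: Z = R = 1000 Ω
  R2: Z = R = 330 Ω
  C: Z = 1/(jωC) = -j/(ω·C) = 0 - j4553 Ω
Step 3 — Parallel branch: R2 || C = 1/(1/R2 + 1/C) = 328.3 - j23.79 Ω.
Step 4 — Series with R1: Z_total = R1 + (R2 || C) = 1328 - j23.79 Ω = 1328∠-1.0° Ω.
Step 5 — Source phasor: V = 12.3∠0.0° V = 12.3 V.
Step 6 — Current: I = V / Z = 0.009257 + j0.0001658 A = 0.009259∠1.0° A.
Step 7 — Complex power: S = V·I* = 0.1139 - j0.00204 VA.
Step 8 — Real power: P = Re(S) = 0.1139 W.
Step 9 — Reactive power: Q = Im(S) = -0.00204 VAR.
Step 10 — Apparent power: |S| = 0.1139 VA.
Step 11 — Power factor: PF = P/|S| = 0.9998 (leading).

(a) P = 0.1139 W  (b) Q = -0.00204 VAR  (c) S = 0.1139 VA  (d) PF = 0.9998 (leading)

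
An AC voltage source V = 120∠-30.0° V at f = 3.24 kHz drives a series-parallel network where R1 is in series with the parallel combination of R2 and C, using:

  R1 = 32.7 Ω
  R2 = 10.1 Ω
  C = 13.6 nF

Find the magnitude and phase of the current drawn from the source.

Step 1 — Angular frequency: ω = 2π·f = 2π·3240 = 2.036e+04 rad/s.
Step 2 — Component impedances:
  R1: Z = R = 32.7 Ω
  R2: Z = R = 10.1 Ω
  C: Z = 1/(jωC) = -j/(ω·C) = 0 - j3612 Ω
Step 3 — Parallel branch: R2 || C = 1/(1/R2 + 1/C) = 10.1 - j0.02824 Ω.
Step 4 — Series with R1: Z_total = R1 + (R2 || C) = 42.8 - j0.02824 Ω = 42.8∠-0.0° Ω.
Step 5 — Source phasor: V = 120∠-30.0° V = 103.9 - j60 V.
Step 6 — Ohm's law: I = V / Z_total = (103.9 - j60) / (42.8 - j0.02824) = 2.429 - j1.4 A.
Step 7 — Convert to polar: |I| = 2.804 A, ∠I = -30.0°.

I = 2.804∠-30.0° A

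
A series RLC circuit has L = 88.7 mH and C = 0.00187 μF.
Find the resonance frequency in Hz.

Step 1 — Resonance condition Im(Z)=0 gives ω₀ = 1/√(LC).
Step 2 — ω₀ = 1/√(0.0887·1.87e-09) = 7.765e+04 rad/s.
Step 3 — f₀ = ω₀/(2π) = 1.236e+04 Hz.

f₀ = 1.236e+04 Hz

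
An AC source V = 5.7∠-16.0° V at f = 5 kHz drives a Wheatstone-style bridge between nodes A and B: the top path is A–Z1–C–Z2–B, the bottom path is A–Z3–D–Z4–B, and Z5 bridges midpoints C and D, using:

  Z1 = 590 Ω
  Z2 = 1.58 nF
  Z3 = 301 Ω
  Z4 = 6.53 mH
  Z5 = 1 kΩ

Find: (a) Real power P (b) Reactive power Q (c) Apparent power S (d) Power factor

Step 1 — Angular frequency: ω = 2π·f = 2π·5000 = 3.142e+04 rad/s.
Step 2 — Component impedances:
  Z1: Z = R = 590 Ω
  Z2: Z = 1/(jωC) = -j/(ω·C) = 0 - j2.015e+04 Ω
  Z3: Z = R = 301 Ω
  Z4: Z = jωL = j·3.142e+04·0.00653 = 0 + j205.1 Ω
  Z5: Z = R = 1000 Ω
Step 3 — Bridge requires nodal analysis (the Z5 bridge couples midpoints C and D, so the two paths cannot be reduced to a simple series/parallel combination). Setting node B to ground and injecting 1 A at node A, the 3-node admittance system at A, C, D solves to V_A = Z_AB = 256.4 + j205.9 Ω = 328.8∠38.8° Ω.
Step 4 — Source phasor: V = 5.7∠-16.0° V = 5.479 - j1.571 V.
Step 5 — Current: I = V / Z = 0.01 - j0.01416 A = 0.01733∠-54.8° A.
Step 6 — Complex power: S = V·I* = 0.07704 + j0.06187 VA.
Step 7 — Real power: P = Re(S) = 0.07704 W.
Step 8 — Reactive power: Q = Im(S) = 0.06187 VAR.
Step 9 — Apparent power: |S| = 0.0988 VA.
Step 10 — Power factor: PF = P/|S| = 0.7797 (lagging).

(a) P = 0.07704 W  (b) Q = 0.06187 VAR  (c) S = 0.0988 VA  (d) PF = 0.7797 (lagging)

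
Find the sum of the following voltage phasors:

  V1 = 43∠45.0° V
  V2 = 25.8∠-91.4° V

Step 1 — Convert each phasor to rectangular form:
  V1 = 43·(cos(45.0°) + j·sin(45.0°)) = 30.41 + j30.41 V
  V2 = 25.8·(cos(-91.4°) + j·sin(-91.4°)) = -0.6304 - j25.79 V
Step 2 — Sum components: V_total = 29.78 + j4.613 V.
Step 3 — Convert to polar: |V_total| = 30.13 V, ∠V_total = 8.8°.

V_total = 30.13∠8.8° V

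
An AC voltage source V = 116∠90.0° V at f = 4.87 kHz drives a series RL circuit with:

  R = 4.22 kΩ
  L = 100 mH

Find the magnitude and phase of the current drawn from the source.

Step 1 — Angular frequency: ω = 2π·f = 2π·4870 = 3.06e+04 rad/s.
Step 2 — Component impedances:
  R: Z = R = 4220 Ω
  L: Z = jωL = j·3.06e+04·0.1 = 0 + j3060 Ω
Step 3 — Series combination: Z_total = R + L = 4220 + j3060 Ω = 5213∠35.9° Ω.
Step 4 — Source phasor: V = 116∠90.0° V = 0 + j116 V.
Step 5 — Ohm's law: I = V / Z_total = (0 + j116) / (4220 + j3060) = 0.01306 + j0.01802 A.
Step 6 — Convert to polar: |I| = 0.02225 A, ∠I = 54.1°.

I = 0.02225∠54.1° A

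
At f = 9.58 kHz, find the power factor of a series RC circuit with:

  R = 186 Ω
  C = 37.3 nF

Step 1 — Angular frequency: ω = 2π·f = 2π·9580 = 6.019e+04 rad/s.
Step 2 — Component impedances:
  R: Z = R = 186 Ω
  C: Z = 1/(jωC) = -j/(ω·C) = 0 - j445.4 Ω
Step 3 — Series combination: Z_total = R + C = 186 - j445.4 Ω = 482.7∠-67.3° Ω.
Step 4 — Power factor: PF = cos(φ) = Re(Z)/|Z| = 186/482.67 = 0.3854.
Step 5 — Type: Im(Z) = -445.4 ⇒ leading (phase φ = -67.3°).

PF = 0.3854 (leading, φ = -67.3°)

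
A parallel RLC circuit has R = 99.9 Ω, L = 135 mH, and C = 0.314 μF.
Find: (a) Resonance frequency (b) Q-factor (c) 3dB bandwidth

Step 1 — Resonance: ω₀ = 1/√(LC) = 1/√(0.135·3.14e-07) = 4857 rad/s.
Step 2 — f₀ = ω₀/(2π) = 773 Hz.
Step 3 — Parallel Q: Q = R/(ω₀L) = 99.9/(4857·0.135) = 0.1524.
Step 4 — Bandwidth: Δω = ω₀/Q = 3.188e+04 rad/s; BW = Δω/(2π) = 5074 Hz.

(a) f₀ = 773 Hz  (b) Q = 0.1524  (c) BW = 5074 Hz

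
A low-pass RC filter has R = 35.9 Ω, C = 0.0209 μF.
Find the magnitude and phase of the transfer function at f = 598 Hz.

Step 1 — Angular frequency: ω = 2π·598 = 3757 rad/s.
Step 2 — Transfer function: H(jω) = 1/(1 + jωRC).
Step 3 — Denominator: 1 + jωRC = 1 + j·3757·35.9·2.09e-08 = 1 + j0.002819.
Step 4 — H = 1 - j0.002819.
Step 5 — Magnitude: |H| = 1 (-0.0 dB); phase: φ = -0.2°.

|H| = 1 (-0.0 dB), φ = -0.2°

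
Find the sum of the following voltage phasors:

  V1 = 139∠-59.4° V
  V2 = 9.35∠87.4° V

Step 1 — Convert each phasor to rectangular form:
  V1 = 139·(cos(-59.4°) + j·sin(-59.4°)) = 70.76 - j119.6 V
  V2 = 9.35·(cos(87.4°) + j·sin(87.4°)) = 0.4241 + j9.34 V
Step 2 — Sum components: V_total = 71.18 - j110.3 V.
Step 3 — Convert to polar: |V_total| = 131.3 V, ∠V_total = -57.2°.

V_total = 131.3∠-57.2° V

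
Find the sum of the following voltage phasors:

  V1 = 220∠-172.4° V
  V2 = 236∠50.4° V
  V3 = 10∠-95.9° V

Step 1 — Convert each phasor to rectangular form:
  V1 = 220·(cos(-172.4°) + j·sin(-172.4°)) = -218.1 - j29.1 V
  V2 = 236·(cos(50.4°) + j·sin(50.4°)) = 150.4 + j181.8 V
  V3 = 10·(cos(-95.9°) + j·sin(-95.9°)) = -1.028 - j9.947 V
Step 2 — Sum components: V_total = -68.66 + j142.8 V.
Step 3 — Convert to polar: |V_total| = 158.4 V, ∠V_total = 115.7°.

V_total = 158.4∠115.7° V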